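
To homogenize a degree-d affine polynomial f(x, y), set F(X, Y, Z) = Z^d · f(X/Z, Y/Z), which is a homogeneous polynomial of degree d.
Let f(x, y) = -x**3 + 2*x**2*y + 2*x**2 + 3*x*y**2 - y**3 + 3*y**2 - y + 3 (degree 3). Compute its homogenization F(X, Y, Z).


F(X, Y, Z) = -X**3 + 2*X**2*Y + 2*X**2*Z + 3*X*Y**2 - Y**3 + 3*Y**2*Z - Y*Z**2 + 3*Z**3

deg(f) = 3.
Substitute x = X/Z, y = Y/Z into f, then multiply by Z^3.
  monomial -1·x^3·y^0 ↦ -1·X^3·Y^0·Z^0.
  monomial 2·x^2·y^1 ↦ 2·X^2·Y^1·Z^0.
  monomial 2·x^2·y^0 ↦ 2·X^2·Y^0·Z^1.
  monomial 3·x^1·y^2 ↦ 3·X^1·Y^2·Z^0.
  monomial -1·x^0·y^3 ↦ -1·X^0·Y^3·Z^0.
  monomial 3·x^0·y^2 ↦ 3·X^0·Y^2·Z^1.
  monomial -1·x^0·y^1 ↦ -1·X^0·Y^1·Z^2.
  monomial 3·x^0·y^0 ↦ 3·X^0·Y^0·Z^3.
Collecting: F(X, Y, Z) = -X**3 + 2*X**2*Y + 2*X**2*Z + 3*X*Y**2 - Y**3 + 3*Y**2*Z - Y*Z**2 + 3*Z**3.


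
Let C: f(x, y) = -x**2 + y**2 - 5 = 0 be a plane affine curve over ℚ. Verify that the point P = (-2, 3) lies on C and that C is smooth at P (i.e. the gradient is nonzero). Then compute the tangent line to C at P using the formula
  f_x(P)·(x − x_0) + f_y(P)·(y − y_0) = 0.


Tangent line at P: 4*x + 6*y - 10 = 0.

Step 1: f(-2, 3) = 0, so P lies on C.
Step 2: partial derivatives
  f_x(x, y) = -2*x, f_y(x, y) = 2*y.
  f_x(P) = 4, f_y(P) = 6 (gradient nonzero, so P is smooth).
Step 3: tangent line at P: 4·(x − -2) + 6·(y − 3) = 0.
Expanding: 4*x + 6*y - 10 = 0.


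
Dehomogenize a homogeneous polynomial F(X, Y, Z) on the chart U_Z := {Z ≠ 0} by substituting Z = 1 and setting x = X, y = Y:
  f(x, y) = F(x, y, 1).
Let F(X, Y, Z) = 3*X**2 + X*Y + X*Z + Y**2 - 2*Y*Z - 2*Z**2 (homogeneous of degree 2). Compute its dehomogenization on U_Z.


f(x, y) = 3*x**2 + x*y + x + y**2 - 2*y - 2

On U_Z we set Z = 1. Each monomial c·X^i·Y^j·Z^k in F becomes c·x^i·y^j·1^k = c·x^i·y^j.
Substituting Z = 1: F(X, Y, 1) = 3*x**2 + x*y + x + y**2 - 2*y - 2.
Note: deg(f) ≤ deg(F) = 2; strict inequality happens when F is divisible by Z (lost terms).


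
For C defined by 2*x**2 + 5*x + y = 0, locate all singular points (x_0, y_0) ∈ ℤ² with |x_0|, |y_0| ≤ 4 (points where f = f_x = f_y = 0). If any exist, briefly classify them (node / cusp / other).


No singular points in the scanned grid; C is smooth there.

Compute partial derivatives:
  f_x = 4*x + 5.
  f_y = 1.
f_y = 1 is a nonzero constant, so f_y never vanishes: no point (x, y) can satisfy f = f_x = f_y = 0. In particular no (x, y) ∈ {−4, ..., 4}² is singular; the curve is smooth.


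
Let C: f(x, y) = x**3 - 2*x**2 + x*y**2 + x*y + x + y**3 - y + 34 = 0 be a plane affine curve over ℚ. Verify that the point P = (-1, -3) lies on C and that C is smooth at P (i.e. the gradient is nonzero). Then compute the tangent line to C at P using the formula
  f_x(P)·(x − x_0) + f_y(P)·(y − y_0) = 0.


Tangent line at P: 14*x + 31*y + 107 = 0.

Step 1: f(-1, -3) = 0, so P lies on C.
Step 2: partial derivatives
  f_x(x, y) = 3*x**2 - 4*x + y**2 + y + 1, f_y(x, y) = 2*x*y + x + 3*y**2 - 1.
  f_x(P) = 14, f_y(P) = 31 (gradient nonzero, so P is smooth).
Step 3: tangent line at P: 14·(x − -1) + 31·(y − -3) = 0.
Expanding: 14*x + 31*y + 107 = 0.


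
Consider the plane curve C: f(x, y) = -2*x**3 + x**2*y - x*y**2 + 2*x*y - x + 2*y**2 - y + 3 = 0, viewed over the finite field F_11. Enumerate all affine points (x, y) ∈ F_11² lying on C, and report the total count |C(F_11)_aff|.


Affine F_11-points: {(1, 0), (1, 9), (2, 10), (4, 7), (4, 10), (6, 3), (6, 6), (8, 7), (8, 8), (10, 9), (10, 10)}; count = 11.

For each of the 121 pairs (x, y) ∈ F_11², evaluate f(x, y) mod 11. Record the zeros.
  x = 0: [0↦3, 1↦4, 2↦9, 3↦7, 4↦9, 5↦4, 6↦3, 7↦6, 8↦2, 9↦2, 10↦6]  zeros at y ∈ ∅
  x = 1: [0↦0, 1↦3, 2↦8, 3↦4, 4↦2, 5↦2, 6↦4, 7↦8, 8↦3, 9↦0, 10↦10]  zeros at y ∈ {0, 9}
  x = 2: [0↦7, 1↦3, 2↦10, 3↦6, 4↦2, 5↦9, 6↦5, 7↦1, 8↦8, 9↦4, 10↦0]  zeros at y ∈ {10}
  x = 3: [0↦1, 1↦3, 2↦3, 3↦1, 4↦8, 5↦2, 6↦5, 7↦6, 8↦5, 9↦2, 10↦8]  zeros at y ∈ ∅
  x = 4: [0↦3, 1↦2, 2↦8, 3↦10, 4↦8, 5↦2, 6↦3, 7↦0, 8↦4, 9↦4, 10↦0]  zeros at y ∈ {7, 10}
  x = 5: [0↦1, 1↦10, 2↦2, 3↦10, 4↦1, 5↦8, 6↦9, 7↦4, 8↦4, 9↦9, 10↦8]  zeros at y ∈ ∅
  x = 6: [0↦5, 1↦4, 2↦6, 3↦0, 4↦8, 5↦8, 6↦0, 7↦6, 8↦4, 9↦5, 10↦9]  zeros at y ∈ {3, 6}
  x = 7: [0↦3, 1↦5, 2↦8, 3↦1, 4↦6, 5↦1, 6↦8, 7↦5, 8↦3, 9↦2, 10↦2]  zeros at y ∈ ∅
  x = 8: [0↦5, 1↦1, 2↦7, 3↦1, 4↦5, 5↦8, 6↦10, 7↦0, 8↦0, 9↦10, 10↦8]  zeros at y ∈ {7, 8}
  x = 9: [0↦10, 1↦2, 2↦2, 3↦10, 4↦4, 5↦6, 6↦5, 7↦1, 8↦5, 9↦6, 10↦4]  zeros at y ∈ ∅
  x = 10: [0↦6, 1↦7, 2↦3, 3↦5, 4↦2, 5↦5, 6↦3, 7↦7, 8↦6, 9↦0, 10↦0]  zeros at y ∈ {9, 10}
Collecting zeros: affine points = {(1, 0), (1, 9), (2, 10), (4, 7), (4, 10), (6, 3), (6, 6), (8, 7), (8, 8), (10, 9), (10, 10)}.
Total count |C(F_11)_aff| = 11.


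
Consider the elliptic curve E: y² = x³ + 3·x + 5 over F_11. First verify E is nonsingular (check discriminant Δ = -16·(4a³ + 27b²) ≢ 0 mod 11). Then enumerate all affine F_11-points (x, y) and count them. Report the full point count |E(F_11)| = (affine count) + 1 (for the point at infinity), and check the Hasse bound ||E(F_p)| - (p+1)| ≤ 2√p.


Affine points = {(0, 4), (0, 7), (1, 3), (1, 8), (4, 2), (4, 9), (10, 1), (10, 10)}; affine count = 8; |E(F_11)| = 9.

Discriminant check: Δ ∝ 4a³ + 27b² = 4·3³ + 27·5² = 4·27 + 27·25 ≡ 2 (mod 11). Nonzero ⇒ E is nonsingular.
For each x ∈ F_11, compute rhs = x³ + 3·x + 5 mod 11, then count y ∈ F_11 with y² ≡ rhs.
  x = 0: rhs = 5, matching y values: 4, 7 (2 points).
  x = 1: rhs = 9, matching y values: 3, 8 (2 points).
  x = 2: rhs = 8, matching y values: none (0 points).
  x = 3: rhs = 8, matching y values: none (0 points).
  x = 4: rhs = 4, matching y values: 2, 9 (2 points).
  x = 5: rhs = 2, matching y values: none (0 points).
  x = 6: rhs = 8, matching y values: none (0 points).
  x = 7: rhs = 6, matching y values: none (0 points).
  x = 8: rhs = 2, matching y values: none (0 points).
  x = 9: rhs = 2, matching y values: none (0 points).
  x = 10: rhs = 1, matching y values: 1, 10 (2 points).
Total affine count: 8.
Full point count |E(F_11)| = 8 + 1 = 9.
Hasse bound: |9 − (11+1)| = |-3| = 3 ≤ 2√11 ≈ 6.6332 ✓.


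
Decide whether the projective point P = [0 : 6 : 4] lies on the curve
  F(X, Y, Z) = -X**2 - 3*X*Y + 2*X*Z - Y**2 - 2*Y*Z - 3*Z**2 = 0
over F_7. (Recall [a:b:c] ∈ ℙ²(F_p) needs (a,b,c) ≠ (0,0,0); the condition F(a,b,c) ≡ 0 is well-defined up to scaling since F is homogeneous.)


F(0,6,4) ≡ 1 (mod 7); P is NOT on the curve.

Evaluate F(0, 6, 4) term-by-term (mod 7).
  -X**2 ↦ -1·0·1·1 = 0
  -3*X*Y ↦ -3·0·6·1 = 0
  2*X*Z ↦ 2·0·1·4 = 0
  -Y**2 ↦ -1·1·36·1 = -36
  -2*Y*Z ↦ -2·1·6·4 = -48
  -3*Z**2 ↦ -3·1·1·16 = -48
Sum: F(0, 6, 4) = (0) + (0) + (0) + (-36) + (-48) + (-48) = -132.
Reducing mod 7: -132 ≡ 1 (mod 7).
Since F(a, b, c) ≡ 1 ≠ 0 (mod 7), P does NOT lie on the curve.


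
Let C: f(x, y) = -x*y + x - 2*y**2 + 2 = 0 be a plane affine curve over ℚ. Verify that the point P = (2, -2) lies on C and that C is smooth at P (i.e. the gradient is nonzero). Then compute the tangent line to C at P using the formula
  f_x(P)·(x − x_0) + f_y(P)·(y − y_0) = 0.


Tangent line at P: 3*x + 6*y + 6 = 0.

Step 1: f(2, -2) = 0, so P lies on C.
Step 2: partial derivatives
  f_x(x, y) = 1 - y, f_y(x, y) = -x - 4*y.
  f_x(P) = 3, f_y(P) = 6 (gradient nonzero, so P is smooth).
Step 3: tangent line at P: 3·(x − 2) + 6·(y − -2) = 0.
Expanding: 3*x + 6*y + 6 = 0.


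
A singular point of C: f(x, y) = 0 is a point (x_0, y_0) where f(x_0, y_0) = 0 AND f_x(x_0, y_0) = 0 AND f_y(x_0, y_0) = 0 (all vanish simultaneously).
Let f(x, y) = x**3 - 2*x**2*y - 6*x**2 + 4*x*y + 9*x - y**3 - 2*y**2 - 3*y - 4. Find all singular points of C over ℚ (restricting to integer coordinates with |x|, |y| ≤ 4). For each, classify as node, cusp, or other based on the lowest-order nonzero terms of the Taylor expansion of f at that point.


Singular points: {(1, -1)}; classification: node.

Compute partial derivatives:
  f_x = 3*x**2 - 4*x*y - 12*x + 4*y + 9.
  f_y = -2*x**2 + 4*x - 3*y**2 - 4*y - 3.
Scan x_0 ∈ {−4, ..., 4}. For each x_0, f_y(x_0, y) is a polynomial in y; find its integer roots y ∈ {−4, ..., 4}, then test f_x and f at those candidates.
  x = -4: f_y(-4, y) = -3*y**2 - 4*y - 51; no integer root y with |y| ≤ 4.
  x = -3: f_y(-3, y) = -3*y**2 - 4*y - 33; no integer root y with |y| ≤ 4.
  x = -2: f_y(-2, y) = -3*y**2 - 4*y - 19; no integer root y with |y| ≤ 4.
  x = -1: f_y(-1, y) = -3*y**2 - 4*y - 9; no integer root y with |y| ≤ 4.
  x = 0: f_y(0, y) = -3*y**2 - 4*y - 3; no integer root y with |y| ≤ 4.
  x = 1: f_y(1, y) = -3*y**2 - 4*y - 1; vanishes at y ∈ {-1}. (1, -1): f_x = 0, f = 0 — SINGULAR.
  x = 2: f_y(2, y) = -3*y**2 - 4*y - 3; no integer root y with |y| ≤ 4.
  x = 3: f_y(3, y) = -3*y**2 - 4*y - 9; no integer root y with |y| ≤ 4.
  x = 4: f_y(4, y) = -3*y**2 - 4*y - 19; no integer root y with |y| ≤ 4.
Only singular point on the grid: (1, -1).
Classify: substitute x = 1 + u, y = -1 + v and expand: f = u**3 - 2*u**2*v - u**2 - v**3 + v**2.
No constant or linear terms (consistent with a singular point). Quadratic part: -u**2 + v**2. Cubic part: u**3 - 2*u**2*v - v**3.
The quadratic part v**2 - u**2 = (v − u)(v + u) splits into two distinct linear factors, so there are two distinct tangent lines y − -1 = ±(x − 1) — this is a node (ordinary double point).
Classification: node.


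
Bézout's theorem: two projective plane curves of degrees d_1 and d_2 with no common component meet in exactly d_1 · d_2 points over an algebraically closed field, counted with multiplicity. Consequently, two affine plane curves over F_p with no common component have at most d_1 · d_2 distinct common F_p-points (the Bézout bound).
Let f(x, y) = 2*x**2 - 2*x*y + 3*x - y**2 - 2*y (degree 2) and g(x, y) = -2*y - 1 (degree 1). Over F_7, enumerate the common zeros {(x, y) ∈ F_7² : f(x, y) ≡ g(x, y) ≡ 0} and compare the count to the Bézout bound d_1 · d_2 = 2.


Common zeros: ∅; count = 0; Bézout bound = 2.

deg(f) = 2, deg(g) = 1, so Bézout bound = 2.
Scan x ∈ F_7. For each x, list the y ∈ F_7 with f(x, y) ≡ 0 and those with g(x, y) ≡ 0 (mod 7); the common zeros in that column are the intersection.
  x = 0: f ≡ 0 at y ∈ {0, 5}; g ≡ 0 at y ∈ {3}; common: ∅.
  x = 1: f ≡ 0 at y ∈ {1, 2}; g ≡ 0 at y ∈ {3}; common: ∅.
  x = 2: f ≡ 0 at y ∈ {0, 1}; g ≡ 0 at y ∈ {3}; common: ∅.
  x = 3: f ≡ 0 at y ∈ {2, 4}; g ≡ 0 at y ∈ {3}; common: ∅.
  x = 4: f ≡ 0 at y ∈ ∅; g ≡ 0 at y ∈ {3}; common: ∅.
  x = 5: f ≡ 0 at y ∈ ∅; g ≡ 0 at y ∈ {3}; common: ∅.
  x = 6: f ≡ 0 at y ∈ ∅; g ≡ 0 at y ∈ {3}; common: ∅.
Collecting: common zeros = ∅, so the count is 0.
Comparison with the Bézout bound: 0 ≤ 2 = deg(f)·deg(g), as expected for curves with no common component (the affine F_7-count falls short of the bound because intersections may lie at infinity, over extension fields, or carry multiplicity).


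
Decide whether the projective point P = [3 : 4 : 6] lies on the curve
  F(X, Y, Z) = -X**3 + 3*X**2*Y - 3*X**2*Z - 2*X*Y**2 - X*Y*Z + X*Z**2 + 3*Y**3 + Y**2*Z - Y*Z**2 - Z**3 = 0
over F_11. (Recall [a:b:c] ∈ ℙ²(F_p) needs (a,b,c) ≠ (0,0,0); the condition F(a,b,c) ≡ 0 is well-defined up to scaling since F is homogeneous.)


F(3,4,6) ≡ 7 (mod 11); P is NOT on the curve.

Evaluate F(3, 4, 6) term-by-term (mod 11).
  -X**3 ↦ -1·27·1·1 = -27
  3*X**2*Y ↦ 3·9·4·1 = 108
  -3*X**2*Z ↦ -3·9·1·6 = -162
  -2*X*Y**2 ↦ -2·3·16·1 = -96
  -X*Y*Z ↦ -1·3·4·6 = -72
  X*Z**2 ↦ 1·3·1·36 = 108
  3*Y**3 ↦ 3·1·64·1 = 192
  Y**2*Z ↦ 1·1·16·6 = 96
  -Y*Z**2 ↦ -1·1·4·36 = -144
  -Z**3 ↦ -1·1·1·216 = -216
Sum: F(3, 4, 6) = (-27) + (108) + (-162) + (-96) + (-72) + (108) + (192) + (96) + (-144) + (-216) = -213.
Reducing mod 11: -213 ≡ 7 (mod 11).
Since F(a, b, c) ≡ 7 ≠ 0 (mod 11), P does NOT lie on the curve.


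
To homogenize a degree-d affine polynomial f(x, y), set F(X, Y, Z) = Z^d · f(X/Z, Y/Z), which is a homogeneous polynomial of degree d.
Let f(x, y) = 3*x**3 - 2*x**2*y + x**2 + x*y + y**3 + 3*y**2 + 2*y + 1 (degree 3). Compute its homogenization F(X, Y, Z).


F(X, Y, Z) = 3*X**3 - 2*X**2*Y + X**2*Z + X*Y*Z + Y**3 + 3*Y**2*Z + 2*Y*Z**2 + Z**3

deg(f) = 3.
Substitute x = X/Z, y = Y/Z into f, then multiply by Z^3.
  monomial 3·x^3·y^0 ↦ 3·X^3·Y^0·Z^0.
  monomial -2·x^2·y^1 ↦ -2·X^2·Y^1·Z^0.
  monomial 1·x^2·y^0 ↦ 1·X^2·Y^0·Z^1.
  monomial 1·x^1·y^1 ↦ 1·X^1·Y^1·Z^1.
  monomial 1·x^0·y^3 ↦ 1·X^0·Y^3·Z^0.
  monomial 3·x^0·y^2 ↦ 3·X^0·Y^2·Z^1.
  monomial 2·x^0·y^1 ↦ 2·X^0·Y^1·Z^2.
  monomial 1·x^0·y^0 ↦ 1·X^0·Y^0·Z^3.
Collecting: F(X, Y, Z) = 3*X**3 - 2*X**2*Y + X**2*Z + X*Y*Z + Y**3 + 3*Y**2*Z + 2*Y*Z**2 + Z**3.


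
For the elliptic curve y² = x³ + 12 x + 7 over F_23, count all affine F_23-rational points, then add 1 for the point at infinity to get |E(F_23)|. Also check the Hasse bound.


Affine points = {(2, 4), (2, 19), (3, 1), (3, 22), (4, 2), (4, 21), (5, 10), (5, 13), (9, 4), (9, 19), (10, 0), (12, 4), (12, 19), (17, 8), (17, 15), (18, 11), (18, 12), (20, 6), (20, 17)}; affine count = 19; |E(F_23)| = 20.

Discriminant check: Δ ∝ 4a³ + 27b² = 4·12³ + 27·7² = 4·1728 + 27·49 ≡ 1 (mod 23). Nonzero ⇒ E is nonsingular.
For each x ∈ F_23, compute rhs = x³ + 12·x + 7 mod 23, then count y ∈ F_23 with y² ≡ rhs.
  x = 0: rhs = 7, matching y values: none (0 points).
  x = 1: rhs = 20, matching y values: none (0 points).
  x = 2: rhs = 16, matching y values: 4, 19 (2 points).
  x = 3: rhs = 1, matching y values: 1, 22 (2 points).
  x = 4: rhs = 4, matching y values: 2, 21 (2 points).
  x = 5: rhs = 8, matching y values: 10, 13 (2 points).
  x = 6: rhs = 19, matching y values: none (0 points).
  x = 7: rhs = 20, matching y values: none (0 points).
  x = 8: rhs = 17, matching y values: none (0 points).
  x = 9: rhs = 16, matching y values: 4, 19 (2 points).
  x = 10: rhs = 0, matching y values: 0 (1 points).
  x = 11: rhs = 21, matching y values: none (0 points).
  x = 12: rhs = 16, matching y values: 4, 19 (2 points).
  x = 13: rhs = 14, matching y values: none (0 points).
  x = 14: rhs = 21, matching y values: none (0 points).
  x = 15: rhs = 20, matching y values: none (0 points).
  x = 16: rhs = 17, matching y values: none (0 points).
  x = 17: rhs = 18, matching y values: 8, 15 (2 points).
  x = 18: rhs = 6, matching y values: 11, 12 (2 points).
  x = 19: rhs = 10, matching y values: none (0 points).
  x = 20: rhs = 13, matching y values: 6, 17 (2 points).
  x = 21: rhs = 21, matching y values: none (0 points).
  x = 22: rhs = 17, matching y values: none (0 points).
Total affine count: 19.
Full point count |E(F_23)| = 19 + 1 = 20.
Hasse bound: |20 − (23+1)| = |-4| = 4 ≤ 2√23 ≈ 9.5917 ✓.


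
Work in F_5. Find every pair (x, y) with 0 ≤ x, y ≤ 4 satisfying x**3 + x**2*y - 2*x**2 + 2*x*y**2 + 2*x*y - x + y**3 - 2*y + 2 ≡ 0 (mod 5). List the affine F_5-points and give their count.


Affine F_5-points: {(1, 0), (1, 4), (2, 0), (3, 4), (4, 0), (4, 3), (4, 4)}; count = 7.

For each of the 25 pairs (x, y) ∈ F_5², evaluate f(x, y) mod 5. Record the zeros.
  x = 0: [0↦2, 1↦1, 2↦1, 3↦3, 4↦3]  zeros at y ∈ ∅
  x = 1: [0↦0, 1↦4, 2↦3, 3↦3, 4↦0]  zeros at y ∈ {0, 4}
  x = 2: [0↦0, 1↦1, 2↦1, 3↦1, 4↦2]  zeros at y ∈ {0}
  x = 3: [0↦3, 1↦3, 2↦1, 3↦3, 4↦0]  zeros at y ∈ {4}
  x = 4: [0↦0, 1↦1, 2↦4, 3↦0, 4↦0]  zeros at y ∈ {0, 3, 4}
Collecting zeros: affine points = {(1, 0), (1, 4), (2, 0), (3, 4), (4, 0), (4, 3), (4, 4)}.
Total count |C(F_5)_aff| = 7.


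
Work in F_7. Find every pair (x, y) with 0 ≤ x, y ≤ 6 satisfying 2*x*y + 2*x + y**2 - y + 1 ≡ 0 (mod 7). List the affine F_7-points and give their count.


Affine F_7-points: {(0, 3), (0, 5), (3, 0), (3, 2), (5, 1), (5, 4)}; count = 6.

For each of the 49 pairs (x, y) ∈ F_7², evaluate f(x, y) mod 7. Record the zeros.
  x = 0: [0↦1, 1↦1, 2↦3, 3↦0, 4↦6, 5↦0, 6↦3]  zeros at y ∈ {3, 5}
  x = 1: [0↦3, 1↦5, 2↦2, 3↦1, 4↦2, 5↦5, 6↦3]  zeros at y ∈ ∅
  x = 2: [0↦5, 1↦2, 2↦1, 3↦2, 4↦5, 5↦3, 6↦3]  zeros at y ∈ ∅
  x = 3: [0↦0, 1↦6, 2↦0, 3↦3, 4↦1, 5↦1, 6↦3]  zeros at y ∈ {0, 2}
  x = 4: [0↦2, 1↦3, 2↦6, 3↦4, 4↦4, 5↦6, 6↦3]  zeros at y ∈ ∅
  x = 5: [0↦4, 1↦0, 2↦5, 3↦5, 4↦0, 5↦4, 6↦3]  zeros at y ∈ {1, 4}
  x = 6: [0↦6, 1↦4, 2↦4, 3↦6, 4↦3, 5↦2, 6↦3]  zeros at y ∈ ∅
Collecting zeros: affine points = {(0, 3), (0, 5), (3, 0), (3, 2), (5, 1), (5, 4)}.
Total count |C(F_7)_aff| = 6.


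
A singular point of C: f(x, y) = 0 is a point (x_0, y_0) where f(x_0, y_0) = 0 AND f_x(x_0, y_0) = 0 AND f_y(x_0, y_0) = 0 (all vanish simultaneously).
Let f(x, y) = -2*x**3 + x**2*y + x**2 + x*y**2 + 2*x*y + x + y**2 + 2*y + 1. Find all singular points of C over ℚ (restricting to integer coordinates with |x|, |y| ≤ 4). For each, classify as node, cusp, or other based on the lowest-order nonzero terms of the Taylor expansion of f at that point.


Singular points: {(0, -1)}; classification: cusp.

Compute partial derivatives:
  f_x = -6*x**2 + 2*x*y + 2*x + y**2 + 2*y + 1.
  f_y = x**2 + 2*x*y + 2*x + 2*y + 2.
Scan x_0 ∈ {−4, ..., 4}. For each x_0, f_y(x_0, y) is a polynomial in y; find its integer roots y ∈ {−4, ..., 4}, then test f_x and f at those candidates.
  x = -4: f_y(-4, y) = 10 - 6*y; no integer root y with |y| ≤ 4.
  x = -3: f_y(-3, y) = 5 - 4*y; no integer root y with |y| ≤ 4.
  x = -2: f_y(-2, y) = 2 - 2*y; vanishes at y ∈ {1}. (-2, 1): f_x = -28 ≠ 0.
  x = -1: f_y(-1, y) = 1; no integer root y with |y| ≤ 4.
  x = 0: f_y(0, y) = 2*y + 2; vanishes at y ∈ {-1}. (0, -1): f_x = 0, f = 0 — SINGULAR.
  x = 1: f_y(1, y) = 4*y + 5; no integer root y with |y| ≤ 4.
  x = 2: f_y(2, y) = 6*y + 10; no integer root y with |y| ≤ 4.
  x = 3: f_y(3, y) = 8*y + 17; no integer root y with |y| ≤ 4.
  x = 4: f_y(4, y) = 10*y + 26; no integer root y with |y| ≤ 4.
Only singular point on the grid: (0, -1).
Classify: substitute x = 0 + u, y = -1 + v and expand: f = -2*u**3 + u**2*v + u*v**2 + v**2.
No constant or linear terms (consistent with a singular point). Quadratic part: v**2. Cubic part: -2*u**3 + u**2*v + u*v**2.
The quadratic part v**2 is a perfect square, so there is a single (double) tangent line v = 0, i.e. y = -1. Restricting the cubic part to that line (v = 0) leaves -2*u**3 ≠ 0, so f is not divisible by v and the branch is v² ≈ 2*u**3 to lowest order — this is a cusp.
Classification: cusp.


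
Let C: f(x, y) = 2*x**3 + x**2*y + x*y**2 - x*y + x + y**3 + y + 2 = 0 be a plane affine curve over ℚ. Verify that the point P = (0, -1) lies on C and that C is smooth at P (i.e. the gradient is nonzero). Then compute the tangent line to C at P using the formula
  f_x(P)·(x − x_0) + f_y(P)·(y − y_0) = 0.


Tangent line at P: 3*x + 4*y + 4 = 0.

Step 1: f(0, -1) = 0, so P lies on C.
Step 2: partial derivatives
  f_x(x, y) = 6*x**2 + 2*x*y + y**2 - y + 1, f_y(x, y) = x**2 + 2*x*y - x + 3*y**2 + 1.
  f_x(P) = 3, f_y(P) = 4 (gradient nonzero, so P is smooth).
Step 3: tangent line at P: 3·(x − 0) + 4·(y − -1) = 0.
Expanding: 3*x + 4*y + 4 = 0.


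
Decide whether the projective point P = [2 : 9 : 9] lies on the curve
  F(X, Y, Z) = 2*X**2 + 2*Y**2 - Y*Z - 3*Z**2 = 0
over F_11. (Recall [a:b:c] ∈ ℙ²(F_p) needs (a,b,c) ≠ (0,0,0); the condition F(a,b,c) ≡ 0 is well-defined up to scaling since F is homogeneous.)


F(2,9,9) ≡ 0 (mod 11); P is on the curve.

Evaluate F(2, 9, 9) term-by-term (mod 11).
  2*X**2 ↦ 2·4·1·1 = 8
  2*Y**2 ↦ 2·1·81·1 = 162
  -Y*Z ↦ -1·1·9·9 = -81
  -3*Z**2 ↦ -3·1·1·81 = -243
Sum: F(2, 9, 9) = (8) + (162) + (-81) + (-243) = -154.
Reducing mod 11: -154 ≡ 0 (mod 11).
Since F(a, b, c) ≡ 0 (mod 11), P lies on the curve.


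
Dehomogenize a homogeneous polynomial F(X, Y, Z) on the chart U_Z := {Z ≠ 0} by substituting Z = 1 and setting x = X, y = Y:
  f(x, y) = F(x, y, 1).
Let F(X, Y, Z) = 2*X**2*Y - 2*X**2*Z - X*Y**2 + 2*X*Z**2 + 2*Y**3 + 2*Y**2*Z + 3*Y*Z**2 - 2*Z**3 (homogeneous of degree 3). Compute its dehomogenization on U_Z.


f(x, y) = 2*x**2*y - 2*x**2 - x*y**2 + 2*x + 2*y**3 + 2*y**2 + 3*y - 2

On U_Z we set Z = 1. Each monomial c·X^i·Y^j·Z^k in F becomes c·x^i·y^j·1^k = c·x^i·y^j.
Substituting Z = 1: F(X, Y, 1) = 2*x**2*y - 2*x**2 - x*y**2 + 2*x + 2*y**3 + 2*y**2 + 3*y - 2.
Note: deg(f) ≤ deg(F) = 3; strict inequality happens when F is divisible by Z (lost terms).


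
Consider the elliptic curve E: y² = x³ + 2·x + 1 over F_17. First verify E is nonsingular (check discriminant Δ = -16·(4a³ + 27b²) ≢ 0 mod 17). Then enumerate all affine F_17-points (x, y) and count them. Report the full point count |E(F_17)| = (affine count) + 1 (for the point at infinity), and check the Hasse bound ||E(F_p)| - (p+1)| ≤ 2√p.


Affine points = {(0, 1), (0, 16), (1, 2), (1, 15), (2, 8), (2, 9), (3, 0), (5, 0), (6, 5), (6, 12), (7, 1), (7, 16), (8, 6), (8, 11), (9, 0), (10, 1), (10, 16), (12, 6), (12, 11), (14, 6), (14, 11), (16, 7), (16, 10)}; affine count = 23; |E(F_17)| = 24.

Discriminant check: Δ ∝ 4a³ + 27b² = 4·2³ + 27·1² = 4·8 + 27·1 ≡ 8 (mod 17). Nonzero ⇒ E is nonsingular.
For each x ∈ F_17, compute rhs = x³ + 2·x + 1 mod 17, then count y ∈ F_17 with y² ≡ rhs.
  x = 0: rhs = 1, matching y values: 1, 16 (2 points).
  x = 1: rhs = 4, matching y values: 2, 15 (2 points).
  x = 2: rhs = 13, matching y values: 8, 9 (2 points).
  x = 3: rhs = 0, matching y values: 0 (1 points).
  x = 4: rhs = 5, matching y values: none (0 points).
  x = 5: rhs = 0, matching y values: 0 (1 points).
  x = 6: rhs = 8, matching y values: 5, 12 (2 points).
  x = 7: rhs = 1, matching y values: 1, 16 (2 points).
  x = 8: rhs = 2, matching y values: 6, 11 (2 points).
  x = 9: rhs = 0, matching y values: 0 (1 points).
  x = 10: rhs = 1, matching y values: 1, 16 (2 points).
  x = 11: rhs = 11, matching y values: none (0 points).
  x = 12: rhs = 2, matching y values: 6, 11 (2 points).
  x = 13: rhs = 14, matching y values: none (0 points).
  x = 14: rhs = 2, matching y values: 6, 11 (2 points).
  x = 15: rhs = 6, matching y values: none (0 points).
  x = 16: rhs = 15, matching y values: 7, 10 (2 points).
Total affine count: 23.
Full point count |E(F_17)| = 23 + 1 = 24.
Hasse bound: |24 − (17+1)| = |6| = 6 ≤ 2√17 ≈ 8.2462 ✓.


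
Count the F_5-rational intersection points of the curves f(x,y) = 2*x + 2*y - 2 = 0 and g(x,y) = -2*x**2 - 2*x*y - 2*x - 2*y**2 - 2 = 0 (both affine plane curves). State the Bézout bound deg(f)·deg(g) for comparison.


Common zeros: ∅; count = 0; Bézout bound = 2.

deg(f) = 1, deg(g) = 2, so Bézout bound = 2.
Scan x ∈ F_5. For each x, list the y ∈ F_5 with f(x, y) ≡ 0 and those with g(x, y) ≡ 0 (mod 5); the common zeros in that column are the intersection.
  x = 0: f ≡ 0 at y ∈ {1}; g ≡ 0 at y ∈ {2, 3}; common: ∅.
  x = 1: f ≡ 0 at y ∈ {0}; g ≡ 0 at y ∈ {1, 3}; common: ∅.
  x = 2: f ≡ 0 at y ∈ {4}; g ≡ 0 at y ∈ {1, 2}; common: ∅.
  x = 3: f ≡ 0 at y ∈ {3}; g ≡ 0 at y ∈ ∅; common: ∅.
  x = 4: f ≡ 0 at y ∈ {2}; g ≡ 0 at y ∈ ∅; common: ∅.
Collecting: common zeros = ∅, so the count is 0.
Comparison with the Bézout bound: 0 ≤ 2 = deg(f)·deg(g), as expected for curves with no common component (the affine F_5-count falls short of the bound because intersections may lie at infinity, over extension fields, or carry multiplicity).


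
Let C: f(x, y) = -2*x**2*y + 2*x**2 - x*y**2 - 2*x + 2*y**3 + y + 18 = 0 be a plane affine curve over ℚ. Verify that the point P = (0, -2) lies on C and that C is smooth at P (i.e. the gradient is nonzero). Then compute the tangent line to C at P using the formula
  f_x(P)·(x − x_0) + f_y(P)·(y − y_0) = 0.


Tangent line at P: -6*x + 25*y + 50 = 0.

Step 1: f(0, -2) = 0, so P lies on C.
Step 2: partial derivatives
  f_x(x, y) = -4*x*y + 4*x - y**2 - 2, f_y(x, y) = -2*x**2 - 2*x*y + 6*y**2 + 1.
  f_x(P) = -6, f_y(P) = 25 (gradient nonzero, so P is smooth).
Step 3: tangent line at P: -6·(x − 0) + 25·(y − -2) = 0.
Expanding: -6*x + 25*y + 50 = 0.


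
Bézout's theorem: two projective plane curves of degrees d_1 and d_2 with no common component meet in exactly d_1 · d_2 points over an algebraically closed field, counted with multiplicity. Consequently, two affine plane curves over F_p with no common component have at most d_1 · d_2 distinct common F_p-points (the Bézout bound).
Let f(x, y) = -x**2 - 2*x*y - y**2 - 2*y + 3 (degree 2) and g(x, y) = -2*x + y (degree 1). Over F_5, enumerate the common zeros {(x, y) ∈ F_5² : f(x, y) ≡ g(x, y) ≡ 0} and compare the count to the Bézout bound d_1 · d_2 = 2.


Common zeros: {(1, 2), (3, 1)}; count = 2; Bézout bound = 2.

deg(f) = 2, deg(g) = 1, so Bézout bound = 2.
Scan x ∈ F_5. For each x, list the y ∈ F_5 with f(x, y) ≡ 0 and those with g(x, y) ≡ 0 (mod 5); the common zeros in that column are the intersection.
  x = 0: f ≡ 0 at y ∈ {1, 2}; g ≡ 0 at y ∈ {0}; common: ∅.
  x = 1: f ≡ 0 at y ∈ {2, 4}; g ≡ 0 at y ∈ {2}; common: {2}.
  x = 2: f ≡ 0 at y ∈ ∅; g ≡ 0 at y ∈ {4}; common: ∅.
  x = 3: f ≡ 0 at y ∈ {1}; g ≡ 0 at y ∈ {1}; common: {1}.
  x = 4: f ≡ 0 at y ∈ ∅; g ≡ 0 at y ∈ {3}; common: ∅.
Collecting: common zeros = {(1, 2), (3, 1)}, so the count is 2.
Comparison with the Bézout bound: 2 ≤ 2 = deg(f)·deg(g), as expected for curves with no common component (the bound is attained).


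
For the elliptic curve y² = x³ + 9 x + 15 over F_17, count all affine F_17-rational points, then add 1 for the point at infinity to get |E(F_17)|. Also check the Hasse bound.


Affine points = {(0, 7), (0, 10), (1, 5), (1, 12), (3, 1), (3, 16), (4, 8), (4, 9), (5, 7), (5, 10), (6, 8), (6, 9), (7, 8), (7, 9), (8, 2), (8, 15), (9, 3), (9, 14), (10, 0), (11, 0), (12, 7), (12, 10), (13, 0)}; affine count = 23; |E(F_17)| = 24.

Discriminant check: Δ ∝ 4a³ + 27b² = 4·9³ + 27·15² = 4·729 + 27·225 ≡ 15 (mod 17). Nonzero ⇒ E is nonsingular.
For each x ∈ F_17, compute rhs = x³ + 9·x + 15 mod 17, then count y ∈ F_17 with y² ≡ rhs.
  x = 0: rhs = 15, matching y values: 7, 10 (2 points).
  x = 1: rhs = 8, matching y values: 5, 12 (2 points).
  x = 2: rhs = 7, matching y values: none (0 points).
  x = 3: rhs = 1, matching y values: 1, 16 (2 points).
  x = 4: rhs = 13, matching y values: 8, 9 (2 points).
  x = 5: rhs = 15, matching y values: 7, 10 (2 points).
  x = 6: rhs = 13, matching y values: 8, 9 (2 points).
  x = 7: rhs = 13, matching y values: 8, 9 (2 points).
  x = 8: rhs = 4, matching y values: 2, 15 (2 points).
  x = 9: rhs = 9, matching y values: 3, 14 (2 points).
  x = 10: rhs = 0, matching y values: 0 (1 points).
  x = 11: rhs = 0, matching y values: 0 (1 points).
  x = 12: rhs = 15, matching y values: 7, 10 (2 points).
  x = 13: rhs = 0, matching y values: 0 (1 points).
  x = 14: rhs = 12, matching y values: none (0 points).
  x = 15: rhs = 6, matching y values: none (0 points).
  x = 16: rhs = 5, matching y values: none (0 points).
Total affine count: 23.
Full point count |E(F_17)| = 23 + 1 = 24.
Hasse bound: |24 − (17+1)| = |6| = 6 ≤ 2√17 ≈ 8.2462 ✓.


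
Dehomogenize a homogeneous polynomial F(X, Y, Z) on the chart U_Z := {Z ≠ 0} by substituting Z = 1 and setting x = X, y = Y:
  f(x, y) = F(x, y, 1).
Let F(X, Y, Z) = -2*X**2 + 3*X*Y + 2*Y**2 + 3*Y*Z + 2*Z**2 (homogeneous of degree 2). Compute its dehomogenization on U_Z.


f(x, y) = -2*x**2 + 3*x*y + 2*y**2 + 3*y + 2

On U_Z we set Z = 1. Each monomial c·X^i·Y^j·Z^k in F becomes c·x^i·y^j·1^k = c·x^i·y^j.
Substituting Z = 1: F(X, Y, 1) = -2*x**2 + 3*x*y + 2*y**2 + 3*y + 2.
Note: deg(f) ≤ deg(F) = 2; strict inequality happens when F is divisible by Z (lost terms).


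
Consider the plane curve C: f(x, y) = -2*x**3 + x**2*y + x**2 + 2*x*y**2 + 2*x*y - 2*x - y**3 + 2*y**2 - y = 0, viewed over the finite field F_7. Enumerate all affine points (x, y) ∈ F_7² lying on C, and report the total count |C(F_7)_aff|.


Affine F_7-points: {(0, 0), (0, 1), (1, 6), (2, 2), (3, 6), (4, 2), (6, 2), (6, 3)}; count = 8.

For each of the 49 pairs (x, y) ∈ F_7², evaluate f(x, y) mod 7. Record the zeros.
  x = 0: [0↦0, 1↦0, 2↦5, 3↦2, 4↦6, 5↦4, 6↦4]  zeros at y ∈ {0, 1}
  x = 1: [0↦4, 1↦2, 2↦2, 3↦5, 4↦5, 5↦3, 6↦0]  zeros at y ∈ {6}
  x = 2: [0↦5, 1↦3, 2↦0, 3↦4, 4↦2, 5↦2, 6↦5]  zeros at y ∈ {2}
  x = 3: [0↦5, 1↦5, 2↦1, 3↦1, 4↦6, 5↦3, 6↦0]  zeros at y ∈ {6}
  x = 4: [0↦6, 1↦3, 2↦0, 3↦5, 4↦5, 5↦1, 6↦1]  zeros at y ∈ {2}
  x = 5: [0↦3, 1↦6, 2↦6, 3↦4, 4↦1, 5↦5, 6↦3]  zeros at y ∈ ∅
  x = 6: [0↦5, 1↦2, 2↦0, 3↦0, 4↦3, 5↦3, 6↦1]  zeros at y ∈ {2, 3}
Collecting zeros: affine points = {(0, 0), (0, 1), (1, 6), (2, 2), (3, 6), (4, 2), (6, 2), (6, 3)}.
Total count |C(F_7)_aff| = 8.


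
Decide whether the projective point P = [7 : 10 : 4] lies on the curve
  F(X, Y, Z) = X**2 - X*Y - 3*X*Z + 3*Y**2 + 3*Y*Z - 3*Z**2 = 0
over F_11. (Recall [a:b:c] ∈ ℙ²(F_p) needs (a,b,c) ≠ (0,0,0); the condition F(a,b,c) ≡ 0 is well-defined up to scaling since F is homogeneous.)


F(7,10,4) ≡ 3 (mod 11); P is NOT on the curve.

Evaluate F(7, 10, 4) term-by-term (mod 11).
  X**2 ↦ 1·49·1·1 = 49
  -X*Y ↦ -1·7·10·1 = -70
  -3*X*Z ↦ -3·7·1·4 = -84
  3*Y**2 ↦ 3·1·100·1 = 300
  3*Y*Z ↦ 3·1·10·4 = 120
  -3*Z**2 ↦ -3·1·1·16 = -48
Sum: F(7, 10, 4) = (49) + (-70) + (-84) + (300) + (120) + (-48) = 267.
Reducing mod 11: 267 ≡ 3 (mod 11).
Since F(a, b, c) ≡ 3 ≠ 0 (mod 11), P does NOT lie on the curve.


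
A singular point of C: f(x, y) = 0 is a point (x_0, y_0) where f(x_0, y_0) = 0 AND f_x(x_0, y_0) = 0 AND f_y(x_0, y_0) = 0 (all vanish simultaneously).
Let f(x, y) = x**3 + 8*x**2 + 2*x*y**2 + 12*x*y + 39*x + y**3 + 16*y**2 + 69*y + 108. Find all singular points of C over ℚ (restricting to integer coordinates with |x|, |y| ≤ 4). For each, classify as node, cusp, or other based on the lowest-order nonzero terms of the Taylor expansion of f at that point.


Singular points: {(-3, -3)}; classification: node.

Compute partial derivatives:
  f_x = 3*x**2 + 16*x + 2*y**2 + 12*y + 39.
  f_y = 4*x*y + 12*x + 3*y**2 + 32*y + 69.
Scan x_0 ∈ {−4, ..., 4}. For each x_0, f_y(x_0, y) is a polynomial in y; find its integer roots y ∈ {−4, ..., 4}, then test f_x and f at those candidates.
  x = -4: f_y(-4, y) = 3*y**2 + 16*y + 21; vanishes at y ∈ {-3}. (-4, -3): f_x = 5 ≠ 0.
  x = -3: f_y(-3, y) = 3*y**2 + 20*y + 33; vanishes at y ∈ {-3}. (-3, -3): f_x = 0, f = 0 — SINGULAR.
  x = -2: f_y(-2, y) = 3*y**2 + 24*y + 45; vanishes at y ∈ {-3}. (-2, -3): f_x = 1 ≠ 0.
  x = -1: f_y(-1, y) = 3*y**2 + 28*y + 57; vanishes at y ∈ {-3}. (-1, -3): f_x = 8 ≠ 0.
  x = 0: f_y(0, y) = 3*y**2 + 32*y + 69; vanishes at y ∈ {-3}. (0, -3): f_x = 21 ≠ 0.
  x = 1: f_y(1, y) = 3*y**2 + 36*y + 81; vanishes at y ∈ {-3}. (1, -3): f_x = 40 ≠ 0.
  x = 2: f_y(2, y) = 3*y**2 + 40*y + 93; vanishes at y ∈ {-3}. (2, -3): f_x = 65 ≠ 0.
  x = 3: f_y(3, y) = 3*y**2 + 44*y + 105; vanishes at y ∈ {-3}. (3, -3): f_x = 96 ≠ 0.
  x = 4: f_y(4, y) = 3*y**2 + 48*y + 117; vanishes at y ∈ {-3}. (4, -3): f_x = 133 ≠ 0.
Only singular point on the grid: (-3, -3).
Classify: substitute x = -3 + u, y = -3 + v and expand: f = u**3 - u**2 + 2*u*v**2 + v**3 + v**2.
No constant or linear terms (consistent with a singular point). Quadratic part: -u**2 + v**2. Cubic part: u**3 + 2*u*v**2 + v**3.
The quadratic part v**2 - u**2 = (v − u)(v + u) splits into two distinct linear factors, so there are two distinct tangent lines y − -3 = ±(x − -3) — this is a node (ordinary double point).
Classification: node.


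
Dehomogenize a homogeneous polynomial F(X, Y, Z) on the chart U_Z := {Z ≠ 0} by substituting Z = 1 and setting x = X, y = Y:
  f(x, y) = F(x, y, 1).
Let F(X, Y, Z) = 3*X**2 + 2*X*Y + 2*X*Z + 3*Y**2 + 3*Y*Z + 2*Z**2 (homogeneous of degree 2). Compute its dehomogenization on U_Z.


f(x, y) = 3*x**2 + 2*x*y + 2*x + 3*y**2 + 3*y + 2

On U_Z we set Z = 1. Each monomial c·X^i·Y^j·Z^k in F becomes c·x^i·y^j·1^k = c·x^i·y^j.
Substituting Z = 1: F(X, Y, 1) = 3*x**2 + 2*x*y + 2*x + 3*y**2 + 3*y + 2.
Note: deg(f) ≤ deg(F) = 2; strict inequality happens when F is divisible by Z (lost terms).


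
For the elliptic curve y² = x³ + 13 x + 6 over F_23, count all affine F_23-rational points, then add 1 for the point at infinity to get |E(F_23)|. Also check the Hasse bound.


Affine points = {(0, 11), (0, 12), (3, 7), (3, 16), (5, 9), (5, 14), (6, 1), (6, 22), (7, 7), (7, 16), (8, 1), (8, 22), (9, 1), (9, 22), (10, 3), (10, 20), (11, 10), (11, 13), (12, 2), (12, 21), (13, 7), (13, 16), (16, 3), (16, 20), (18, 0), (20, 3), (20, 20), (21, 8), (21, 15)}; affine count = 29; |E(F_23)| = 30.

Discriminant check: Δ ∝ 4a³ + 27b² = 4·13³ + 27·6² = 4·2197 + 27·36 ≡ 8 (mod 23). Nonzero ⇒ E is nonsingular.
For each x ∈ F_23, compute rhs = x³ + 13·x + 6 mod 23, then count y ∈ F_23 with y² ≡ rhs.
  x = 0: rhs = 6, matching y values: 11, 12 (2 points).
  x = 1: rhs = 20, matching y values: none (0 points).
  x = 2: rhs = 17, matching y values: none (0 points).
  x = 3: rhs = 3, matching y values: 7, 16 (2 points).
  x = 4: rhs = 7, matching y values: none (0 points).
  x = 5: rhs = 12, matching y values: 9, 14 (2 points).
  x = 6: rhs = 1, matching y values: 1, 22 (2 points).
  x = 7: rhs = 3, matching y values: 7, 16 (2 points).
  x = 8: rhs = 1, matching y values: 1, 22 (2 points).
  x = 9: rhs = 1, matching y values: 1, 22 (2 points).
  x = 10: rhs = 9, matching y values: 3, 20 (2 points).
  x = 11: rhs = 8, matching y values: 10, 13 (2 points).
  x = 12: rhs = 4, matching y values: 2, 21 (2 points).
  x = 13: rhs = 3, matching y values: 7, 16 (2 points).
  x = 14: rhs = 11, matching y values: none (0 points).
  x = 15: rhs = 11, matching y values: none (0 points).
  x = 16: rhs = 9, matching y values: 3, 20 (2 points).
  x = 17: rhs = 11, matching y values: none (0 points).
  x = 18: rhs = 0, matching y values: 0 (1 points).
  x = 19: rhs = 5, matching y values: none (0 points).
  x = 20: rhs = 9, matching y values: 3, 20 (2 points).
  x = 21: rhs = 18, matching y values: 8, 15 (2 points).
  x = 22: rhs = 15, matching y values: none (0 points).
Total affine count: 29.
Full point count |E(F_23)| = 29 + 1 = 30.
Hasse bound: |30 − (23+1)| = |6| = 6 ≤ 2√23 ≈ 9.5917 ✓.


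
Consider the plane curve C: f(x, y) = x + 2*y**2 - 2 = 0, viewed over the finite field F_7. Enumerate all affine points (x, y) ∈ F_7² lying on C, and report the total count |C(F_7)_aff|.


Affine F_7-points: {(0, 1), (0, 6), (1, 2), (1, 5), (2, 0), (5, 3), (5, 4)}; count = 7.

For each of the 49 pairs (x, y) ∈ F_7², evaluate f(x, y) mod 7. Record the zeros.
  x = 0: [0↦5, 1↦0, 2↦6, 3↦2, 4↦2, 5↦6, 6↦0]  zeros at y ∈ {1, 6}
  x = 1: [0↦6, 1↦1, 2↦0, 3↦3, 4↦3, 5↦0, 6↦1]  zeros at y ∈ {2, 5}
  x = 2: [0↦0, 1↦2, 2↦1, 3↦4, 4↦4, 5↦1, 6↦2]  zeros at y ∈ {0}
  x = 3: [0↦1, 1↦3, 2↦2, 3↦5, 4↦5, 5↦2, 6↦3]  zeros at y ∈ ∅
  x = 4: [0↦2, 1↦4, 2↦3, 3↦6, 4↦6, 5↦3, 6↦4]  zeros at y ∈ ∅
  x = 5: [0↦3, 1↦5, 2↦4, 3↦0, 4↦0, 5↦4, 6↦5]  zeros at y ∈ {3, 4}
  x = 6: [0↦4, 1↦6, 2↦5, 3↦1, 4↦1, 5↦5, 6↦6]  zeros at y ∈ ∅
Collecting zeros: affine points = {(0, 1), (0, 6), (1, 2), (1, 5), (2, 0), (5, 3), (5, 4)}.
Total count |C(F_7)_aff| = 7.


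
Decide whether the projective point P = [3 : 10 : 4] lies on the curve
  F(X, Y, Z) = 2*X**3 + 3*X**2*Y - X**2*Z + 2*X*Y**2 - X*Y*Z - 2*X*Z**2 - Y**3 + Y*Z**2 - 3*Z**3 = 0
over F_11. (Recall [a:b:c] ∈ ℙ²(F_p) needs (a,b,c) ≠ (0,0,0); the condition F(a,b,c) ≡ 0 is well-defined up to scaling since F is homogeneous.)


F(3,10,4) ≡ 3 (mod 11); P is NOT on the curve.

Evaluate F(3, 10, 4) term-by-term (mod 11).
  2*X**3 ↦ 2·27·1·1 = 54
  3*X**2*Y ↦ 3·9·10·1 = 270
  -X**2*Z ↦ -1·9·1·4 = -36
  2*X*Y**2 ↦ 2·3·100·1 = 600
  -X*Y*Z ↦ -1·3·10·4 = -120
  -2*X*Z**2 ↦ -2·3·1·16 = -96
  -Y**3 ↦ -1·1·1000·1 = -1000
  Y*Z**2 ↦ 1·1·10·16 = 160
  -3*Z**3 ↦ -3·1·1·64 = -192
Sum: F(3, 10, 4) = (54) + (270) + (-36) + (600) + (-120) + (-96) + (-1000) + (160) + (-192) = -360.
Reducing mod 11: -360 ≡ 3 (mod 11).
Since F(a, b, c) ≡ 3 ≠ 0 (mod 11), P does NOT lie on the curve.


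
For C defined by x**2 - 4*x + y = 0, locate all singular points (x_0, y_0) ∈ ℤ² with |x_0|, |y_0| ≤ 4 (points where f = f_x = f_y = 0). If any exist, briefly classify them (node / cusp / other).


No singular points in the scanned grid; C is smooth there.

Compute partial derivatives:
  f_x = 2*x - 4.
  f_y = 1.
f_y = 1 is a nonzero constant, so f_y never vanishes: no point (x, y) can satisfy f = f_x = f_y = 0. In particular no (x, y) ∈ {−4, ..., 4}² is singular; the curve is smooth.


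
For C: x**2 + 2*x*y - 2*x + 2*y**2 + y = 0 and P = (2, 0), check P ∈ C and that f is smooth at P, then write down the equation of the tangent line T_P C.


Tangent line at P: 2*x + 5*y - 4 = 0.

Step 1: f(2, 0) = 0, so P lies on C.
Step 2: partial derivatives
  f_x(x, y) = 2*x + 2*y - 2, f_y(x, y) = 2*x + 4*y + 1.
  f_x(P) = 2, f_y(P) = 5 (gradient nonzero, so P is smooth).
Step 3: tangent line at P: 2·(x − 2) + 5·(y − 0) = 0.
Expanding: 2*x + 5*y - 4 = 0.


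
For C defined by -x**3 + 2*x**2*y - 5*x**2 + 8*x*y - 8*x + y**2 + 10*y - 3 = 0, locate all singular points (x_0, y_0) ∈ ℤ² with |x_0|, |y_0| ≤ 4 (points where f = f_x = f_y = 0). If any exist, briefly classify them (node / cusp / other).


Singular points: {(-2, -1)}; classification: node.

Compute partial derivatives:
  f_x = -3*x**2 + 4*x*y - 10*x + 8*y - 8.
  f_y = 2*x**2 + 8*x + 2*y + 10.
Scan x_0 ∈ {−4, ..., 4}. For each x_0, f_y(x_0, y) is a polynomial in y; find its integer roots y ∈ {−4, ..., 4}, then test f_x and f at those candidates.
  x = -4: f_y(-4, y) = 2*y + 10; no integer root y with |y| ≤ 4.
  x = -3: f_y(-3, y) = 2*y + 4; vanishes at y ∈ {-2}. (-3, -2): f_x = 3 ≠ 0.
  x = -2: f_y(-2, y) = 2*y + 2; vanishes at y ∈ {-1}. (-2, -1): f_x = 0, f = 0 — SINGULAR.
  x = -1: f_y(-1, y) = 2*y + 4; vanishes at y ∈ {-2}. (-1, -2): f_x = -9 ≠ 0.
  x = 0: f_y(0, y) = 2*y + 10; no integer root y with |y| ≤ 4.
  x = 1: f_y(1, y) = 2*y + 20; no integer root y with |y| ≤ 4.
  x = 2: f_y(2, y) = 2*y + 34; no integer root y with |y| ≤ 4.
  x = 3: f_y(3, y) = 2*y + 52; no integer root y with |y| ≤ 4.
  x = 4: f_y(4, y) = 2*y + 74; no integer root y with |y| ≤ 4.
Only singular point on the grid: (-2, -1).
Classify: substitute x = -2 + u, y = -1 + v and expand: f = -u**3 + 2*u**2*v - u**2 + v**2.
No constant or linear terms (consistent with a singular point). Quadratic part: -u**2 + v**2. Cubic part: -u**3 + 2*u**2*v.
The quadratic part v**2 - u**2 = (v − u)(v + u) splits into two distinct linear factors, so there are two distinct tangent lines y − -1 = ±(x − -2) — this is a node (ordinary double point).
Classification: node.


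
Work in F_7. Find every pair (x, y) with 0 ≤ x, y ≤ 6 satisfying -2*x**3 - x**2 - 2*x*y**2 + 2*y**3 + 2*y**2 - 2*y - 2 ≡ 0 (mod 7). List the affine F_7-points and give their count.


Affine F_7-points: {(0, 1), (0, 6), (1, 2), (2, 5), (4, 5), (5, 3)}; count = 6.

For each of the 49 pairs (x, y) ∈ F_7², evaluate f(x, y) mod 7. Record the zeros.
  x = 0: [0↦5, 1↦0, 2↦4, 3↦1, 4↦3, 5↦1, 6↦0]  zeros at y ∈ {1, 6}
  x = 1: [0↦2, 1↦2, 2↦0, 3↦1, 4↦3, 5↦4, 6↦2]  zeros at y ∈ {2}
  x = 2: [0↦6, 1↦4, 2↦3, 3↦1, 4↦3, 5↦0, 6↦4]  zeros at y ∈ {5}
  x = 3: [0↦5, 1↦1, 2↦1, 3↦3, 4↦5, 5↦5, 6↦1]  zeros at y ∈ ∅
  x = 4: [0↦1, 1↦2, 2↦3, 3↦2, 4↦4, 5↦0, 6↦2]  zeros at y ∈ {5}
  x = 5: [0↦3, 1↦2, 2↦4, 3↦0, 4↦2, 5↦1, 6↦2]  zeros at y ∈ {3}
  x = 6: [0↦6, 1↦3, 2↦6, 3↦6, 4↦1, 5↦3, 6↦3]  zeros at y ∈ ∅
Collecting zeros: affine points = {(0, 1), (0, 6), (1, 2), (2, 5), (4, 5), (5, 3)}.
Total count |C(F_7)_aff| = 6.
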